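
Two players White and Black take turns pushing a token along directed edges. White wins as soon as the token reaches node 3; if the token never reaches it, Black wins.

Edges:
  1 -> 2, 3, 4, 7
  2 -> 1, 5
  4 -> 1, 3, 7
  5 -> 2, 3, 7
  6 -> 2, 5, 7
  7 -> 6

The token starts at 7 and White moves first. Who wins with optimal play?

Track states (vertex, player-to-move).
A0 = {(3,White), (3,Black)}
A1: add {(1,White), (4,White), (5,White)}.
A2: add {(2,Black)}.
A3: add {(6,White)}.
A4: add {(7,Black)}.
A5 = A4; e.g. (1,Black) stays out. (7,White) never enters ⇒ Black avoids the target.

Black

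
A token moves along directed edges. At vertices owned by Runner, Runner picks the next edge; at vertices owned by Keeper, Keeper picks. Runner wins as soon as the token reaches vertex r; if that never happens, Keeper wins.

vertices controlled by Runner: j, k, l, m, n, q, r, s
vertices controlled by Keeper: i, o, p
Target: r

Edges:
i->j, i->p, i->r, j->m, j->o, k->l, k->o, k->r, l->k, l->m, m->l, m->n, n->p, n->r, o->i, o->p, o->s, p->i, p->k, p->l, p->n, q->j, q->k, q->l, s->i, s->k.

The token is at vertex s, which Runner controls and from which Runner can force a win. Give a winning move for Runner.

k

A0 = {r}
A1: add {k, n} — k (Runner) has k→r; n (Runner) has n→r.
A2: add {l, m, q, s} — l (Runner) has l→k; m (Runner) has m→n; q (Runner) has q→k; s (Runner) has s→k.
A3: add {j} — j (Runner) has j→m.
A4 = A3; e.g. i (Keeper) can still go to p. Fixed point.
From s, successor k is in the attractor (rank 1); the other successor i is not.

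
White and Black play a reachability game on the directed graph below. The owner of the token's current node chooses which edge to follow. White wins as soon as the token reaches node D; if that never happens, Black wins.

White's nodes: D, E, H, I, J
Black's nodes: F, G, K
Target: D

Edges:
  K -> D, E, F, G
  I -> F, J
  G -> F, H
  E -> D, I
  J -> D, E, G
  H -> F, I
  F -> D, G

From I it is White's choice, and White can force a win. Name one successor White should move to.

J

A0 = {D}
A1: add {E, J} — E (White) has E→D; J (White) has J→D.
A2: add {I} — I (White) has I→J.
A3: add {H} — H (White) has H→I.
A4 = A3; e.g. F (Black) can still go to G. Fixed point.
From I, successor J is in the attractor (rank 1); the other successor F is not.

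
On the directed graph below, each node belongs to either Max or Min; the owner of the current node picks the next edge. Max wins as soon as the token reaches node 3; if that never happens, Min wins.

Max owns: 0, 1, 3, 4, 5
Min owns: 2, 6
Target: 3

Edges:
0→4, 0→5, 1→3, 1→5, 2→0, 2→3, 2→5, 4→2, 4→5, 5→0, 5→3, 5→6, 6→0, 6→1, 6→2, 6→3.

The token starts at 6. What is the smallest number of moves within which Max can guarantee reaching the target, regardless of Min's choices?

4

A0 = {3}
A1: add {1, 5} — 1 (Max) has 1→3; 5 (Max) has 5→3.
A2: add {0, 4} — 0 (Max) has 0→5; 4 (Max) has 4→5.
A3: add {2} — 2 (Min): all of {0, 3, 5} already in.
A4: add {6} — 6 (Min): all of {0, 1, 2, 3} already in.
A4 = all vertices. Fixed point.
6 enters the attractor at level 4, so Max can force the target in 4 moves from there.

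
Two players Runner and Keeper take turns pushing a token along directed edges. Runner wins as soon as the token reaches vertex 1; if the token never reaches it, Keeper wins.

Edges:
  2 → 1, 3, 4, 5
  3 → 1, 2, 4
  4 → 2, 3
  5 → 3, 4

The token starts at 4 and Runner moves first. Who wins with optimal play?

Track states (vertex, player-to-move).
A0 = {(1,Runner), (1,Keeper)}
A1: add {(2,Runner), (3,Runner)}.
A2: add {(4,Keeper)}.
A3: add {(5,Runner)}.
A4 = A3; e.g. (2,Keeper) stays out. (4,Runner) never enters ⇒ Keeper avoids the target.

Keeper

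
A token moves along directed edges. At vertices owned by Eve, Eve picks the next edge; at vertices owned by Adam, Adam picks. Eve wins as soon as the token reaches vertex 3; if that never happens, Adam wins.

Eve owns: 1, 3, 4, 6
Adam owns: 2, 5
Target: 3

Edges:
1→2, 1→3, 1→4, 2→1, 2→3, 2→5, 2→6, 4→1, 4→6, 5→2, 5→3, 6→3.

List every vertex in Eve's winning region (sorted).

1, 3, 4, 6

A0 = {3}
A1: add {1, 6} — 1 (Eve) has 1→3; 6 (Eve) has 6→3.
A2: add {4} — 4 (Eve) has 4→1.
A3 = A2; e.g. 2 (Adam) can still go to 5. Fixed point.
Eve's winning region = {1, 3, 4, 6}.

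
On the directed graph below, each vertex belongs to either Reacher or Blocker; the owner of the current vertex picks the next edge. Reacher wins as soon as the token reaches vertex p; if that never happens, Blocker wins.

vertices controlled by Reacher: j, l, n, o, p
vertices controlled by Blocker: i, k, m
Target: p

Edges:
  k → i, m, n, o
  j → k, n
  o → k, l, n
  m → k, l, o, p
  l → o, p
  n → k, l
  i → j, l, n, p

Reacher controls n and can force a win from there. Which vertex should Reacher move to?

l

A0 = {p}
A1: add {l} — l (Reacher) has l→p.
A2: add {n, o} — n (Reacher) has n→l; o (Reacher) has o→l.
A3: add {j} — j (Reacher) has j→n.
A4: add {i} — i (Blocker): all of {j, l, n, p} already in.
A5 = A4; e.g. k (Blocker) can still go to m. Fixed point.
From n, successor l is in the attractor (rank 1); the other successor k is not.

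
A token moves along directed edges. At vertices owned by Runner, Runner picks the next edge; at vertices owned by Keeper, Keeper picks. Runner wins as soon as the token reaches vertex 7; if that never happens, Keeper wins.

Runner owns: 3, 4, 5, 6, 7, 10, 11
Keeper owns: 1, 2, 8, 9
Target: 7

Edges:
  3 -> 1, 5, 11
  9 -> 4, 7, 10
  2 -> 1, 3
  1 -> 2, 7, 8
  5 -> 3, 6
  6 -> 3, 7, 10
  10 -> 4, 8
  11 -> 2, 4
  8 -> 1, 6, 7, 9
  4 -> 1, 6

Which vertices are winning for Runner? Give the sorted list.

A0 = {7}
A1: add {6} — 6 (Runner) has 6→7.
A2: add {4, 5} — 4 (Runner) has 4→6; 5 (Runner) has 5→6.
A3: add {3, 10, 11} — 3 (Runner) has 3→5; 10 (Runner) has 10→4; 11 (Runner) has 11→4.
A4: add {9} — 9 (Keeper): all of {4, 7, 10} already in.
A5 = A4; e.g. 1 (Keeper) can still go to 2. Fixed point.
Runner's winning region = {3, 4, 5, 6, 7, 9, 10, 11}.

3, 4, 5, 6, 7, 9, 10, 11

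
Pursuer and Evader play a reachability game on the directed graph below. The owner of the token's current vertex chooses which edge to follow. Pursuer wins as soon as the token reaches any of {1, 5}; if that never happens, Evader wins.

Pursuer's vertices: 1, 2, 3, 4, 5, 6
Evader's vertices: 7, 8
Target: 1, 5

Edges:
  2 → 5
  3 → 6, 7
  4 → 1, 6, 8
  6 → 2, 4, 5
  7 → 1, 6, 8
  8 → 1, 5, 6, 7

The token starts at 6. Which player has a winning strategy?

A0 = {1, 5}
A1: add {2, 4, 6} — 2 (Pursuer) has 2→5; 4 (Pursuer) has 4→1; 6 (Pursuer) has 6→5.
6 ∈ A1, so Pursuer can force the target.

Pursuer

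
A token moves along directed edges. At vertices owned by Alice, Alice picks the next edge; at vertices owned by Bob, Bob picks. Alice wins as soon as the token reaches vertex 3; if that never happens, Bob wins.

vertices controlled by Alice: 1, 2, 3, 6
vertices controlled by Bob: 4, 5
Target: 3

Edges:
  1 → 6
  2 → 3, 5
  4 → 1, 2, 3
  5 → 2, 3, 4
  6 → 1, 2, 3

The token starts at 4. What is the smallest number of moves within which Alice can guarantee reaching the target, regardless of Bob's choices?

A0 = {3}
A1: add {2, 6} — 2 (Alice) has 2→3; 6 (Alice) has 6→3.
A2: add {1} — 1 (Alice) has 1→6.
A3: add {4} — 4 (Bob): all of {1, 2, 3} already in.
4 enters the attractor at level 3, so Alice can force the target in 3 moves from there.

3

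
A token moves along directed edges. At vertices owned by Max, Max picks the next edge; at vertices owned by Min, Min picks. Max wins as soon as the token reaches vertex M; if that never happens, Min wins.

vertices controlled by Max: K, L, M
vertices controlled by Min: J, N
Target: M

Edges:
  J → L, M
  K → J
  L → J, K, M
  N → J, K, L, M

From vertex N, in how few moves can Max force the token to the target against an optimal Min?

A0 = {M}
A1: add {L} — L (Max) has L→M.
A2: add {J} — J (Min): all of {L, M} already in.
A3: add {K} — K (Max) has K→J.
A4: add {N} — N (Min): all of {J, K, L, M} already in.
A4 = all vertices. Fixed point.
N enters the attractor at level 4, so Max can force the target in 4 moves from there.

4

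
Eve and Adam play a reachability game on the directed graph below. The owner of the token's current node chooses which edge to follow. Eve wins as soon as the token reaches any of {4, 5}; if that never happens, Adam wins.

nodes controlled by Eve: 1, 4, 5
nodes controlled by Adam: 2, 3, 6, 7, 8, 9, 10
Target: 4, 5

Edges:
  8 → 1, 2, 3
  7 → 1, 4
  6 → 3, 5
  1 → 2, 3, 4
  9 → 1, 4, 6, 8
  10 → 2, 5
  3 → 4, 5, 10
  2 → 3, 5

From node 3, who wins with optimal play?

A0 = {4, 5}
A1: add {1} — 1 (Eve) has 1→4.
A2: add {7} — 7 (Adam): all of {1, 4} already in.
A3 = A2; e.g. 2 (Adam) can still go to 3. Fixed point.
3 never enters the attractor, so Adam can avoid the target forever.

Adam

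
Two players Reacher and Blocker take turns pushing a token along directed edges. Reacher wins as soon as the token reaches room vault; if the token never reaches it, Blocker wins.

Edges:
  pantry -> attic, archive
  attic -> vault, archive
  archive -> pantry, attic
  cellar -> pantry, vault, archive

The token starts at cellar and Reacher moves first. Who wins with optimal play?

Track states (vertex, player-to-move).
A0 = {(vault,Reacher), (vault,Blocker)}
A1: add {(attic,Reacher), (cellar,Reacher)}.
(cellar,Reacher) ∈ A1 ⇒ Reacher forces the target.

Reacher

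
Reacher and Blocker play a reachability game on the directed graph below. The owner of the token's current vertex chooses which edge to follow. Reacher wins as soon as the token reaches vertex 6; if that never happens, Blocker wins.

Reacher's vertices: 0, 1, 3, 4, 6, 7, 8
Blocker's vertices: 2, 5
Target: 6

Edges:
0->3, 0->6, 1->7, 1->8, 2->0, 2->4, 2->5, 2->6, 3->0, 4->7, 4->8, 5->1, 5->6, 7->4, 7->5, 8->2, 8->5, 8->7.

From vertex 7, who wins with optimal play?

A0 = {6}
A1: add {0} — 0 (Reacher) has 0→6.
A2: add {3} — 3 (Reacher) has 3→0.
A3 = A2; e.g. 1 (Reacher) has no edge into A2. Fixed point.
7 never enters the attractor, so Blocker can avoid the target forever.

Blocker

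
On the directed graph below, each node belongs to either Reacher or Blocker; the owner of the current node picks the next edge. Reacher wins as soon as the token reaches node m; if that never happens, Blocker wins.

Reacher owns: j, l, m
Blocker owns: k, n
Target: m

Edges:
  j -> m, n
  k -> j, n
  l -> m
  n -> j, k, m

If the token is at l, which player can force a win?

A0 = {m}
A1: add {j, l} — j (Reacher) has j→m; l (Reacher) has l→m.
A2 = A1; e.g. k (Blocker) can still go to n. Fixed point.
l ∈ A1, so Reacher can force the target.

Reacher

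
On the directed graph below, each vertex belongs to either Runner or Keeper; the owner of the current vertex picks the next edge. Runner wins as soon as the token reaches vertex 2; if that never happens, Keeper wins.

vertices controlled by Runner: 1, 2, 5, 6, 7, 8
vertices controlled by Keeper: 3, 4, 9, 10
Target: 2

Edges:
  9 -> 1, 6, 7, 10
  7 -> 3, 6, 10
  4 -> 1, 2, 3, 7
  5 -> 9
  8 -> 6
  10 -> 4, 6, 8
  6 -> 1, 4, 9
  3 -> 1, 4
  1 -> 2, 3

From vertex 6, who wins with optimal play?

A0 = {2}
A1: add {1} — 1 (Runner) has 1→2.
A2: add {6} — 6 (Runner) has 6→1.
6 ∈ A2, so Runner can force the target.

Runner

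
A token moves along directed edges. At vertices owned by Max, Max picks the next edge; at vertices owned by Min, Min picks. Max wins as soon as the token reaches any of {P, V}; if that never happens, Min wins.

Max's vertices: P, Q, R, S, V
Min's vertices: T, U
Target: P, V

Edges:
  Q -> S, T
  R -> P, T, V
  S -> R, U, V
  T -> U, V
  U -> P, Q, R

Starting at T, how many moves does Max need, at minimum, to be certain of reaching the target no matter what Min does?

4

A0 = {P, V}
A1: add {R, S} — R (Max) has R→P; S (Max) has S→V.
A2: add {Q} — Q (Max) has Q→S.
A3: add {U} — U (Min): all of {P, Q, R} already in.
A4: add {T} — T (Min): all of {U, V} already in.
A4 = all vertices. Fixed point.
T enters the attractor at level 4, so Max can force the target in 4 moves from there.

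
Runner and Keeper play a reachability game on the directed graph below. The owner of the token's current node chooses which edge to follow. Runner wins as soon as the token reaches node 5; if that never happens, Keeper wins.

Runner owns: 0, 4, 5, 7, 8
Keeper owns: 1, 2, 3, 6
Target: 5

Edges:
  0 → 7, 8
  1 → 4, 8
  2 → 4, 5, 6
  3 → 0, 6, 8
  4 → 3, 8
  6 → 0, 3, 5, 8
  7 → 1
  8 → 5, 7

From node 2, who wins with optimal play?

Keeper

A0 = {5}
A1: add {8} — 8 (Runner) has 8→5.
A2: add {0, 4} — 0 (Runner) has 0→8; 4 (Runner) has 4→8.
A3: add {1} — 1 (Keeper): all of {4, 8} already in.
A4: add {7} — 7 (Runner) has 7→1.
A5 = A4; e.g. 2 (Keeper) can still go to 6. Fixed point.
2 never enters the attractor, so Keeper can avoid the target forever.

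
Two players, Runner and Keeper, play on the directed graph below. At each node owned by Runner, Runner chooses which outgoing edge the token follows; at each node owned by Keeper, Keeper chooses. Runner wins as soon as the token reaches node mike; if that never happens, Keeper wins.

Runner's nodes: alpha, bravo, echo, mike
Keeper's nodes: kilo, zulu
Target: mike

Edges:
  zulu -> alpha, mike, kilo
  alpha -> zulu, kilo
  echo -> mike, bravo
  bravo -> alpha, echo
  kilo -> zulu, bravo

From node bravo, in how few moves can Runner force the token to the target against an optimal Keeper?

A0 = {mike}
A1: add {echo} — echo (Runner) has echo→mike.
A2: add {bravo} — bravo (Runner) has bravo→echo.
A3 = A2; e.g. zulu (Keeper) can still go to alpha. Fixed point.
bravo enters the attractor at level 2, so Runner can force the target in 2 moves from there.

2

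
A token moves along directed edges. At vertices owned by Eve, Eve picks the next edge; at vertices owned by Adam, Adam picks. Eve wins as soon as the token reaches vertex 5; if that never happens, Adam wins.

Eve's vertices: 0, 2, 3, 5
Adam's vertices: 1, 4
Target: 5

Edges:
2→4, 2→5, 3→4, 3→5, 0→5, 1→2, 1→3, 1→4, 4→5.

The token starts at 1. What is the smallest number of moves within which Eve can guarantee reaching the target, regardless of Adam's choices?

2

A0 = {5}
A1: add {0, 2, 3, 4} — 0 (Eve) has 0→5; 2 (Eve) has 2→5; 3 (Eve) has 3→5; 4 (Adam): all of {5} already in.
A2: add {1} — 1 (Adam): all of {2, 3, 4} already in.
A2 = all vertices. Fixed point.
1 enters the attractor at level 2, so Eve can force the target in 2 moves from there.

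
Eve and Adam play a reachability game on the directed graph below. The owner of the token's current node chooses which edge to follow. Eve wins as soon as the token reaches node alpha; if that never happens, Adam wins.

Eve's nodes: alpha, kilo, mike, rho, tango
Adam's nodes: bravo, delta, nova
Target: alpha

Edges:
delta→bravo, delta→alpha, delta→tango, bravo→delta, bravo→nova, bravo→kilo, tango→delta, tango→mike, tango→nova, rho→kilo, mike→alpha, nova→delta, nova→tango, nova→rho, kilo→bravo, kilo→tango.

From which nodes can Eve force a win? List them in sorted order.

alpha, kilo, mike, rho, tango

A0 = {alpha}
A1: add {mike} — mike (Eve) has mike→alpha.
A2: add {tango} — tango (Eve) has tango→mike.
A3: add {kilo} — kilo (Eve) has kilo→tango.
A4: add {rho} — rho (Eve) has rho→kilo.
A5 = A4; e.g. delta (Adam) can still go to bravo. Fixed point.
Eve's winning region = {alpha, kilo, mike, rho, tango}.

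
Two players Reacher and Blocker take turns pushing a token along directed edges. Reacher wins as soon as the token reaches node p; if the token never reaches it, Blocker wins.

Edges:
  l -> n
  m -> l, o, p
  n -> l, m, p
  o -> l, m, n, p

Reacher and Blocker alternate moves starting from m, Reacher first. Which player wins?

Track states (vertex, player-to-move).
A0 = {(p,Reacher), (p,Blocker)}
A1: add {(m,Reacher), (n,Reacher), (o,Reacher)}.
(m,Reacher) ∈ A1 ⇒ Reacher forces the target.

Reacher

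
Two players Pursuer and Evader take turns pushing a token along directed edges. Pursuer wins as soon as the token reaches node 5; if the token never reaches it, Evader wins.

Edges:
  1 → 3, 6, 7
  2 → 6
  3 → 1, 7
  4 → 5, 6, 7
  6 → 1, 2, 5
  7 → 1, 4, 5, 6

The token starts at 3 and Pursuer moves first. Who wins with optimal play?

Evader

Track states (vertex, player-to-move).
A0 = {(5,Pursuer), (5,Evader)}
A1: add {(4,Pursuer), (6,Pursuer), (7,Pursuer)}.
A2: add {(2,Evader), (4,Evader)}.
A3 = A2; e.g. (1,Pursuer) stays out. (3,Pursuer) never enters ⇒ Evader avoids the target.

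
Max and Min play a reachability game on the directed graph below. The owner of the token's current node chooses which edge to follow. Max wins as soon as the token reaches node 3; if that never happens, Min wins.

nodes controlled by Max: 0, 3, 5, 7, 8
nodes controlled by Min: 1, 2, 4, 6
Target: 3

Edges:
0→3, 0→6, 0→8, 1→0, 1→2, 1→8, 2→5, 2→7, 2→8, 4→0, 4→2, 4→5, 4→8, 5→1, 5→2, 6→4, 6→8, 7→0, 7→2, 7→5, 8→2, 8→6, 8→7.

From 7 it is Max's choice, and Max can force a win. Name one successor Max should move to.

A0 = {3}
A1: add {0} — 0 (Max) has 0→3.
A2: add {7} — 7 (Max) has 7→0.
A3: add {8} — 8 (Max) has 8→7.
A4 = A3; e.g. 1 (Min) can still go to 2. Fixed point.
From 7, successor 0 is in the attractor (rank 1); the other successors 2, 5 are not.

0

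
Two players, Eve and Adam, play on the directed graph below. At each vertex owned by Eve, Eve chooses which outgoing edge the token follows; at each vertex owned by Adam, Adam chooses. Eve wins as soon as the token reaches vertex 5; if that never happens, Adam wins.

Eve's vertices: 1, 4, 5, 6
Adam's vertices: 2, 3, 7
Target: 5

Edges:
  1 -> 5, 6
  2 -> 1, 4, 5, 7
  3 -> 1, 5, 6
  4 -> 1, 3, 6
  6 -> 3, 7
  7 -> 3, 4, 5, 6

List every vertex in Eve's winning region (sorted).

A0 = {5}
A1: add {1} — 1 (Eve) has 1→5.
A2: add {4} — 4 (Eve) has 4→1.
A3 = A2; e.g. 2 (Adam) can still go to 7. Fixed point.
Eve's winning region = {1, 4, 5}.

1, 4, 5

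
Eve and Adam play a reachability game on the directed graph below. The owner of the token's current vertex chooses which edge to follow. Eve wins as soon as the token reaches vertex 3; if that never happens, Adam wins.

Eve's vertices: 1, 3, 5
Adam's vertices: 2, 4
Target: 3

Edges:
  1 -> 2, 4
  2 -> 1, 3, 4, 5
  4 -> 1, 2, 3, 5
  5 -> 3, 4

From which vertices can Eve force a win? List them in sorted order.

3, 5

A0 = {3}
A1: add {5} — 5 (Eve) has 5→3.
A2 = A1; e.g. 1 (Eve) has no edge into A1. Fixed point.
Eve's winning region = {3, 5}.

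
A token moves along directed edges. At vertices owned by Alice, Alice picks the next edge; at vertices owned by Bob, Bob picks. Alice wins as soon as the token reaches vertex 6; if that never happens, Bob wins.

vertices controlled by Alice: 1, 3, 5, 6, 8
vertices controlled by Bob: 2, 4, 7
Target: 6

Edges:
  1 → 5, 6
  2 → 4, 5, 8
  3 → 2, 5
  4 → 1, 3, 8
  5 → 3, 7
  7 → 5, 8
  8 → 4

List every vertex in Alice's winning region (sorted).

1, 6

A0 = {6}
A1: add {1} — 1 (Alice) has 1→6.
A2 = A1; e.g. 2 (Bob) can still go to 4. Fixed point.
Alice's winning region = {1, 6}.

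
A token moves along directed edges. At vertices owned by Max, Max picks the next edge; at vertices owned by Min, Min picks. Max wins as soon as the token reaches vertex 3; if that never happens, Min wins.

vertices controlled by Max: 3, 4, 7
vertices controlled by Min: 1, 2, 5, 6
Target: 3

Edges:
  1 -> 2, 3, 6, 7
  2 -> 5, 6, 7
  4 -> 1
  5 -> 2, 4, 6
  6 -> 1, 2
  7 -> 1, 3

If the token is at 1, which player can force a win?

A0 = {3}
A1: add {7} — 7 (Max) has 7→3.
A2 = A1; e.g. 1 (Min) can still go to 2. Fixed point.
1 never enters the attractor, so Min can avoid the target forever.

Min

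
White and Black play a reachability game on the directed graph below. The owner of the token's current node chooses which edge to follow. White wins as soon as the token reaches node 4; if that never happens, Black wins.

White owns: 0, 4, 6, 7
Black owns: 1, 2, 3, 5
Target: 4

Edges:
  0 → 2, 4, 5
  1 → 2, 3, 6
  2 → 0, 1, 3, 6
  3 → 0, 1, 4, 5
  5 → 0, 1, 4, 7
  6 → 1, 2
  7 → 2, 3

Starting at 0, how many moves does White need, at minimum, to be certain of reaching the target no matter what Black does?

1

A0 = {4}
A1: add {0} — 0 (White) has 0→4.
A2 = A1; e.g. 1 (Black) can still go to 2. Fixed point.
0 enters the attractor at level 1, so White can force the target in 1 move from there.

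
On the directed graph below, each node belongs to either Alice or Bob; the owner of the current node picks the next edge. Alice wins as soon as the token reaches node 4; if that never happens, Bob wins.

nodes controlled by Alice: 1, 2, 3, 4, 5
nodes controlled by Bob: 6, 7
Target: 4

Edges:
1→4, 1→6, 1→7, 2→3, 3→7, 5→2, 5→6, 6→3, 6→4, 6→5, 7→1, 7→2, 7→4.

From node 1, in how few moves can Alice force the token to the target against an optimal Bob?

A0 = {4}
A1: add {1} — 1 (Alice) has 1→4.
A2 = A1; e.g. 2 (Alice) has no edge into A1. Fixed point.
1 enters the attractor at level 1, so Alice can force the target in 1 move from there.

1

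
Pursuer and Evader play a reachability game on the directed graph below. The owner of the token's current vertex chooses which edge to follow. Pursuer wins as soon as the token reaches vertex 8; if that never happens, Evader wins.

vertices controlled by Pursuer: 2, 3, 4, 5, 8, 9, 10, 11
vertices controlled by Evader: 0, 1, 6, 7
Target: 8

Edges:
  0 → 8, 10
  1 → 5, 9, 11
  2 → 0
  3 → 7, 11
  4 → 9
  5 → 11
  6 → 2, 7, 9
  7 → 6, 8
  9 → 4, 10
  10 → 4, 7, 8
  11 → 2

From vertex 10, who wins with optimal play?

A0 = {8}
A1: add {10} — 10 (Pursuer) has 10→8.
10 ∈ A1, so Pursuer can force the target.

Pursuer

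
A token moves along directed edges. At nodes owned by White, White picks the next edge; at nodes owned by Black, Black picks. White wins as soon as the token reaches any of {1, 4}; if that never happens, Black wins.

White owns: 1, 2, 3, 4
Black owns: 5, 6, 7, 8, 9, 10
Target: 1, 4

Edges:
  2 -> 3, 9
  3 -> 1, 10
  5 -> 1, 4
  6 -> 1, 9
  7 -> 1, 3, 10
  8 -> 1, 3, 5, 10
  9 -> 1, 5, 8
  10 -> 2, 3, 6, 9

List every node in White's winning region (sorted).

A0 = {1, 4}
A1: add {3, 5} — 3 (White) has 3→1; 5 (Black): all of {1, 4} already in.
A2: add {2} — 2 (White) has 2→3.
A3 = A2; e.g. 6 (Black) can still go to 9. Fixed point.
White's winning region = {1, 2, 3, 4, 5}.

1, 2, 3, 4, 5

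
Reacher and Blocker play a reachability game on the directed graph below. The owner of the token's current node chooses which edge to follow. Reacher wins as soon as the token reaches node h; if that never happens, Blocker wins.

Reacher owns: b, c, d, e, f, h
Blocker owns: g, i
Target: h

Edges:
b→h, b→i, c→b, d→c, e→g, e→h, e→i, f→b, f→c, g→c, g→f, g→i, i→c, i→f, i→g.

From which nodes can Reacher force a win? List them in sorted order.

A0 = {h}
A1: add {b, e} — b (Reacher) has b→h; e (Reacher) has e→h.
A2: add {c, f} — c (Reacher) has c→b; f (Reacher) has f→b.
A3: add {d} — d (Reacher) has d→c.
A4 = A3; e.g. g (Blocker) can still go to i. Fixed point.
Reacher's winning region = {b, c, d, e, f, h}.

b, c, d, e, f, h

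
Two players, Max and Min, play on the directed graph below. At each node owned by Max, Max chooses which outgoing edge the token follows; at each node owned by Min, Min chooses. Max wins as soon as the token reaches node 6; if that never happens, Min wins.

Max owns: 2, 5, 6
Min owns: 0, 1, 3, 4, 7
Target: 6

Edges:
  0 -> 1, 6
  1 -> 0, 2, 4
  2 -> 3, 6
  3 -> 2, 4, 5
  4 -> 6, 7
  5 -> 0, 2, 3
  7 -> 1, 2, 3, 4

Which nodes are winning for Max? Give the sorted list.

2, 5, 6

A0 = {6}
A1: add {2} — 2 (Max) has 2→6.
A2: add {5} — 5 (Max) has 5→2.
A3 = A2; e.g. 0 (Min) can still go to 1. Fixed point.
Max's winning region = {2, 5, 6}.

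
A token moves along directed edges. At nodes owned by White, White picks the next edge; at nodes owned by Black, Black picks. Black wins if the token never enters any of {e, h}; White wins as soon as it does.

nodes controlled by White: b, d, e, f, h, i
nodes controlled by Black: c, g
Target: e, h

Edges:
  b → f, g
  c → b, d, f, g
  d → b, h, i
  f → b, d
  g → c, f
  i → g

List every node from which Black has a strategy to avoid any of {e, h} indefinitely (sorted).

c, g, i

A0 = {e, h}
A1: add {d} — d (White) has d→h.
A2: add {f} — f (White) has f→d.
A3: add {b} — b (White) has b→f.
A4 = A3; e.g. c (Black) can still go to g. Fixed point.
White's attractor = {b, d, e, f, h}; Black avoids the target exactly from the complement.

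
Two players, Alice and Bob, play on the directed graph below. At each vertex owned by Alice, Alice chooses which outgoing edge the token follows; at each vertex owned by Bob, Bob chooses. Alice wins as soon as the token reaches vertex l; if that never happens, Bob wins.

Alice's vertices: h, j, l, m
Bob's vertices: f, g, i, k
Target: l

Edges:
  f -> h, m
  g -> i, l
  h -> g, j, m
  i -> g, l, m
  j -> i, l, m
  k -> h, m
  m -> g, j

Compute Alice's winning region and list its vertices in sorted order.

A0 = {l}
A1: add {j} — j (Alice) has j→l.
A2: add {h, m} — h (Alice) has h→j; m (Alice) has m→j.
A3: add {f, k} — f (Bob): all of {h, m} already in; k (Bob): all of {h, m} already in.
A4 = A3; e.g. g (Bob) can still go to i. Fixed point.
Alice's winning region = {f, h, j, k, l, m}.

f, h, j, k, l, m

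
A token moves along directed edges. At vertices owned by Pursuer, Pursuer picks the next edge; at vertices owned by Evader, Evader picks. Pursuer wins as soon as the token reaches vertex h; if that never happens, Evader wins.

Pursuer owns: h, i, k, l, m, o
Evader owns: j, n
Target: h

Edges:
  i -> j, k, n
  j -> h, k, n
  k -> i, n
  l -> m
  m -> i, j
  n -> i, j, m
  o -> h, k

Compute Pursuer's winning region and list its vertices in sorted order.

A0 = {h}
A1: add {o} — o (Pursuer) has o→h.
A2 = A1; e.g. i (Pursuer) has no edge into A1. Fixed point.
Pursuer's winning region = {h, o}.

h, o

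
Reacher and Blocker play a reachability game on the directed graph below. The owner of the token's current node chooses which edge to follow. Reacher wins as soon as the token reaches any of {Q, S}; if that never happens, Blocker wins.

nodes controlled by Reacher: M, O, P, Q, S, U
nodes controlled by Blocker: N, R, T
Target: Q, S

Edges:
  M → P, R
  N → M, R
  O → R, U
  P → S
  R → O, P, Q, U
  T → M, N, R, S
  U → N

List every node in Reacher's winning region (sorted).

A0 = {Q, S}
A1: add {P} — P (Reacher) has P→S.
A2: add {M} — M (Reacher) has M→P.
A3 = A2; e.g. N (Blocker) can still go to R. Fixed point.
Reacher's winning region = {M, P, Q, S}.

M, P, Q, S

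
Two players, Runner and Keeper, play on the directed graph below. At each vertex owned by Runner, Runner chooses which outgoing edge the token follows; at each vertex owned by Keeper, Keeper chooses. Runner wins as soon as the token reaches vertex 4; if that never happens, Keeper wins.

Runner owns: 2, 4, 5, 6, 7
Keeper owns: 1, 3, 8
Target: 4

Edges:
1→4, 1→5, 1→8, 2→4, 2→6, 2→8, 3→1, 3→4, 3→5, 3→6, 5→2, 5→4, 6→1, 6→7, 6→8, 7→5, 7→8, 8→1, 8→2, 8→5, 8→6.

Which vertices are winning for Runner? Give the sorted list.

A0 = {4}
A1: add {2, 5} — 2 (Runner) has 2→4; 5 (Runner) has 5→4.
A2: add {7} — 7 (Runner) has 7→5.
A3: add {6} — 6 (Runner) has 6→7.
A4 = A3; e.g. 1 (Keeper) can still go to 8. Fixed point.
Runner's winning region = {2, 4, 5, 6, 7}.

2, 4, 5, 6, 7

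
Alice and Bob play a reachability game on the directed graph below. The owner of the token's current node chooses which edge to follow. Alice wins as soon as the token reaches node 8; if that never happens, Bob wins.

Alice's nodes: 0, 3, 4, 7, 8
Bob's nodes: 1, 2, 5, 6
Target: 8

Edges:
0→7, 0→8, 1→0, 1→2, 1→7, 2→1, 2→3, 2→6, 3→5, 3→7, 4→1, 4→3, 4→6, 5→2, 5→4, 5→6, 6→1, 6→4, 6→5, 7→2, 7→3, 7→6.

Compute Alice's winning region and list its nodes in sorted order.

0, 8

A0 = {8}
A1: add {0} — 0 (Alice) has 0→8.
A2 = A1; e.g. 1 (Bob) can still go to 2. Fixed point.
Alice's winning region = {0, 8}.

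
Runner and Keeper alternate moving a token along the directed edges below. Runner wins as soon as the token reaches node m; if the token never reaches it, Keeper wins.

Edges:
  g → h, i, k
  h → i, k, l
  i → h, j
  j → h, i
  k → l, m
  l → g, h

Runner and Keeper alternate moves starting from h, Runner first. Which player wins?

Track states (vertex, player-to-move).
A0 = {(m,Runner), (m,Keeper)}
A1: add {(k,Runner)}.
A2 = A1; e.g. (g,Runner) stays out. (h,Runner) never enters ⇒ Keeper avoids the target.

Keeper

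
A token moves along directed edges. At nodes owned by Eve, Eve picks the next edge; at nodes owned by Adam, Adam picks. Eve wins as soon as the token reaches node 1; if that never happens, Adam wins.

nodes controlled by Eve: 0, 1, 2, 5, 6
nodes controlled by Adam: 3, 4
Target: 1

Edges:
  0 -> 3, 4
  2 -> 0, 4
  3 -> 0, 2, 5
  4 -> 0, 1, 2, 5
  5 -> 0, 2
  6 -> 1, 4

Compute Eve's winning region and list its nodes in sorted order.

1, 6

A0 = {1}
A1: add {6} — 6 (Eve) has 6→1.
A2 = A1; e.g. 0 (Eve) has no edge into A1. Fixed point.
Eve's winning region = {1, 6}.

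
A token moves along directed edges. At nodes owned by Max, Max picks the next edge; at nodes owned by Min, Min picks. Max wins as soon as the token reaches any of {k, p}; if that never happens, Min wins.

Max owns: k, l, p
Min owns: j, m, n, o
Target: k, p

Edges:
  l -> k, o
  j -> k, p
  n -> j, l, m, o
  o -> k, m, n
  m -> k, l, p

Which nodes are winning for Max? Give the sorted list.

A0 = {k, p}
A1: add {j, l} — j (Min): all of {k, p} already in; l (Max) has l→k.
A2: add {m} — m (Min): all of {k, l, p} already in.
A3 = A2; e.g. n (Min) can still go to o. Fixed point.
Max's winning region = {j, k, l, m, p}.

j, k, l, m, p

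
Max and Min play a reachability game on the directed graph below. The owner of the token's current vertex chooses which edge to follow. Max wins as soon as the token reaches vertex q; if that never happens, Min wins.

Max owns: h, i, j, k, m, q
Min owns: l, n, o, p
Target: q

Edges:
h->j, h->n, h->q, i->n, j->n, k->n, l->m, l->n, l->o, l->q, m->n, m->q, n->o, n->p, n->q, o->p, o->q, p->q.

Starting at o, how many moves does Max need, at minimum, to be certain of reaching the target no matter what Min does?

A0 = {q}
A1: add {h, m, p} — h (Max) has h→q; m (Max) has m→q; p (Min): all of {q} already in.
A2: add {o} — o (Min): all of {p, q} already in.
o enters the attractor at level 2, so Max can force the target in 2 moves from there.

2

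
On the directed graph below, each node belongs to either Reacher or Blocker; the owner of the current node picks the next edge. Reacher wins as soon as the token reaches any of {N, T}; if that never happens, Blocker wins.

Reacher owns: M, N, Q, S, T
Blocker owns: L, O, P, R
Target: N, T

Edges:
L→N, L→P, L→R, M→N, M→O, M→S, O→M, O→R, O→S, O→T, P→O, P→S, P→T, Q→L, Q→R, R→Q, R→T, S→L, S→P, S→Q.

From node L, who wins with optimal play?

Blocker

A0 = {N, T}
A1: add {M} — M (Reacher) has M→N.
A2 = A1; e.g. L (Blocker) can still go to P. Fixed point.
L never enters the attractor, so Blocker can avoid the target forever.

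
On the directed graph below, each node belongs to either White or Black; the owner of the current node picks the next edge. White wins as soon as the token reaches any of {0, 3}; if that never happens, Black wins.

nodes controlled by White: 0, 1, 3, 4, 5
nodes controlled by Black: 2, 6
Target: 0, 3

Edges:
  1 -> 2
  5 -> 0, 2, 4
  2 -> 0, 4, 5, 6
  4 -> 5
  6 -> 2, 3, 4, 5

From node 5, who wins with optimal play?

White

A0 = {0, 3}
A1: add {5} — 5 (White) has 5→0.
5 ∈ A1, so White can force the target.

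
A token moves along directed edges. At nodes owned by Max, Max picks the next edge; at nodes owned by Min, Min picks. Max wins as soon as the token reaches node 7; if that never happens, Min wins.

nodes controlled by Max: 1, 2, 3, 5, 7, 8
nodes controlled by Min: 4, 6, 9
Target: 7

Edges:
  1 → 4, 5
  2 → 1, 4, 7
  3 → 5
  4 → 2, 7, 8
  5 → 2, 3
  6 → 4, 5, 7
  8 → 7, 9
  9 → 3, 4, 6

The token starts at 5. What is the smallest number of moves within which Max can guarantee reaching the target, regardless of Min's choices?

A0 = {7}
A1: add {2, 8} — 2 (Max) has 2→7; 8 (Max) has 8→7.
A2: add {4, 5} — 4 (Min): all of {2, 7, 8} already in; 5 (Max) has 5→2.
5 enters the attractor at level 2, so Max can force the target in 2 moves from there.

2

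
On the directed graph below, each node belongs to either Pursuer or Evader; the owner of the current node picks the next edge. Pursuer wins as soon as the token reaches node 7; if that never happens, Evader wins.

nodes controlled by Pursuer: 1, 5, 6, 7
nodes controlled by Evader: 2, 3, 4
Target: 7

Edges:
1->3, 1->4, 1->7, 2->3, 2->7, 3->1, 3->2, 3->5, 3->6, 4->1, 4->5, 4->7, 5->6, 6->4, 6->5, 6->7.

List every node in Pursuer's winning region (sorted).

1, 4, 5, 6, 7

A0 = {7}
A1: add {1, 6} — 1 (Pursuer) has 1→7; 6 (Pursuer) has 6→7.
A2: add {5} — 5 (Pursuer) has 5→6.
A3: add {4} — 4 (Evader): all of {1, 5, 7} already in.
A4 = A3; e.g. 2 (Evader) can still go to 3. Fixed point.
Pursuer's winning region = {1, 4, 5, 6, 7}.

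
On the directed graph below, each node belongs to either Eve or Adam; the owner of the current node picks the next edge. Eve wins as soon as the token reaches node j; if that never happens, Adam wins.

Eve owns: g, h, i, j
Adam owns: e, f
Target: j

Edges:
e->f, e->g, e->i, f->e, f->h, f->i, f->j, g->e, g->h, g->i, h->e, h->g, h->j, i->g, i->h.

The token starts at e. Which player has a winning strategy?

A0 = {j}
A1: add {h} — h (Eve) has h→j.
A2: add {g, i} — g (Eve) has g→h; i (Eve) has i→h.
A3 = A2; e.g. e (Adam) can still go to f. Fixed point.
e never enters the attractor, so Adam can avoid the target forever.

Adam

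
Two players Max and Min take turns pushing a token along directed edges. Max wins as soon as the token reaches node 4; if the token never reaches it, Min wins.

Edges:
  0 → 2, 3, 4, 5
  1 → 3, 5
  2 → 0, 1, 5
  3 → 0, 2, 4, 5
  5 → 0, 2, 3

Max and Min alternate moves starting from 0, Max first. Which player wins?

Max

Track states (vertex, player-to-move).
A0 = {(4,Max), (4,Min)}
A1: add {(0,Max), (3,Max)}.
(0,Max) ∈ A1 ⇒ Max forces the target.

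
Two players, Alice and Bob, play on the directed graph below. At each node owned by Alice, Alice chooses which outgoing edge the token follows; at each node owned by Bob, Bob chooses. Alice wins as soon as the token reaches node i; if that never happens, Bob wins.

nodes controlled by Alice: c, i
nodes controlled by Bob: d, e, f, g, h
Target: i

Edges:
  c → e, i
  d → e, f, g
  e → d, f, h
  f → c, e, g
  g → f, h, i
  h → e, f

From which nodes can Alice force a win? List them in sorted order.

A0 = {i}
A1: add {c} — c (Alice) has c→i.
A2 = A1; e.g. d (Bob) can still go to e. Fixed point.
Alice's winning region = {c, i}.

c, i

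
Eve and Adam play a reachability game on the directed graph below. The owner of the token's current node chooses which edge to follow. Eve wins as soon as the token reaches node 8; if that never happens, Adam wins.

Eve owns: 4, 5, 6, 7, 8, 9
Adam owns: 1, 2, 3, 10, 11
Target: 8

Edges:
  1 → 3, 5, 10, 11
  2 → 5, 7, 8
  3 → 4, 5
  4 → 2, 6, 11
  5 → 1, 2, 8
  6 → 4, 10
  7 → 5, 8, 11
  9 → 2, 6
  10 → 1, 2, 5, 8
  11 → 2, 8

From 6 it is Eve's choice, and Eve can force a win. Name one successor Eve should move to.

4

A0 = {8}
A1: add {5, 7} — 5 (Eve) has 5→8; 7 (Eve) has 7→8.
A2: add {2} — 2 (Adam): all of {5, 7, 8} already in.
A3: add {4, 9, 11} — 4 (Eve) has 4→2; 9 (Eve) has 9→2; 11 (Adam): all of {2, 8} already in.
A4: add {3, 6} — 3 (Adam): all of {4, 5} already in; 6 (Eve) has 6→4.
A5 = A4; e.g. 1 (Adam) can still go to 10. Fixed point.
From 6, successor 4 is in the attractor (rank 3); the other successor 10 is not.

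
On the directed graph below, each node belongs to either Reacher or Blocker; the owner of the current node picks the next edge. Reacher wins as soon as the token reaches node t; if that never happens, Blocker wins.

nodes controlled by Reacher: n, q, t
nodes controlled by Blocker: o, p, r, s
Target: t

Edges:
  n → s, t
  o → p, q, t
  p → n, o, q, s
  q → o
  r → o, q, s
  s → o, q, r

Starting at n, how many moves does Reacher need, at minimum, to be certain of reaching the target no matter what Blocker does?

A0 = {t}
A1: add {n} — n (Reacher) has n→t.
A2 = A1; e.g. o (Blocker) can still go to p. Fixed point.
n enters the attractor at level 1, so Reacher can force the target in 1 move from there.

1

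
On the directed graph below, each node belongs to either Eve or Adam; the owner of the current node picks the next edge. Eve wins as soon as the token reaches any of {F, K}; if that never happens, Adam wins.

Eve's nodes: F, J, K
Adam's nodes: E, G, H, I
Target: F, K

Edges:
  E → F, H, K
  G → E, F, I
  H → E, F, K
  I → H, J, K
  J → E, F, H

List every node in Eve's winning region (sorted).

A0 = {F, K}
A1: add {J} — J (Eve) has J→F.
A2 = A1; e.g. E (Adam) can still go to H. Fixed point.
Eve's winning region = {F, J, K}.

F, J, K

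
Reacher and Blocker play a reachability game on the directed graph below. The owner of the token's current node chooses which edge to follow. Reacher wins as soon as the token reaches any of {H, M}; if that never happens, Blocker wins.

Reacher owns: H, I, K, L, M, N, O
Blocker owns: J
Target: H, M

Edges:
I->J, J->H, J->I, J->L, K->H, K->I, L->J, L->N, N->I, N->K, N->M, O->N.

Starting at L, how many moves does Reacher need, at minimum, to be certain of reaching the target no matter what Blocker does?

2

A0 = {H, M}
A1: add {K, N} — K (Reacher) has K→H; N (Reacher) has N→M.
A2: add {L, O} — L (Reacher) has L→N; O (Reacher) has O→N.
A3 = A2; e.g. I (Reacher) has no edge into A2. Fixed point.
L enters the attractor at level 2, so Reacher can force the target in 2 moves from there.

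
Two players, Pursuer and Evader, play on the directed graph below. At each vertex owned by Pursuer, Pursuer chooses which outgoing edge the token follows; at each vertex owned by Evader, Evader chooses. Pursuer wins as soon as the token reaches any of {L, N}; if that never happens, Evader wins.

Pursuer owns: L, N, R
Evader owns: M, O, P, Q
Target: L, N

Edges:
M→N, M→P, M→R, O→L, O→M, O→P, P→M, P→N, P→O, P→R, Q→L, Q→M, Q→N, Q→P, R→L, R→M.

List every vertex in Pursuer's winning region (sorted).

A0 = {L, N}
A1: add {R} — R (Pursuer) has R→L.
A2 = A1; e.g. M (Evader) can still go to P. Fixed point.
Pursuer's winning region = {L, N, R}.

L, N, R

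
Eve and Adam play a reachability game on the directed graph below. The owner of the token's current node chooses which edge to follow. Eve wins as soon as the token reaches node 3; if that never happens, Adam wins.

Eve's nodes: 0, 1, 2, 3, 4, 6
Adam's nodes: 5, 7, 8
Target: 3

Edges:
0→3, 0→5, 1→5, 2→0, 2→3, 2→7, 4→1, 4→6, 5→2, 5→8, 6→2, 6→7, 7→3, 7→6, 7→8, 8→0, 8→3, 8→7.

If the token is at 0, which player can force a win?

A0 = {3}
A1: add {0, 2} — 0 (Eve) has 0→3; 2 (Eve) has 2→3.
0 ∈ A1, so Eve can force the target.

Eve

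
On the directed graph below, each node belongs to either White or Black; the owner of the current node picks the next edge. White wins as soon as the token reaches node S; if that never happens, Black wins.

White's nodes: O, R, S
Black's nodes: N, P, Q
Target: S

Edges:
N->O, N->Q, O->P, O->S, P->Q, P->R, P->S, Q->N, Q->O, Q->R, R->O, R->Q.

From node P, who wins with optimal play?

Black

A0 = {S}
A1: add {O} — O (White) has O→S.
A2: add {R} — R (White) has R→O.
A3 = A2; e.g. N (Black) can still go to Q. Fixed point.
P never enters the attractor, so Black can avoid the target forever.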